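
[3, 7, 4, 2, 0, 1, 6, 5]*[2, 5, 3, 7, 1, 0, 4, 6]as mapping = [0→7, 1→6, 2→1, 3→3, 4→2, 5→5, 6→4, 7→0]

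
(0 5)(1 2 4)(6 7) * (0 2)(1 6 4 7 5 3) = (0 3 1)(2 7 4 6 5)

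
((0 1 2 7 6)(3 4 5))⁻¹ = (0 6 7 2 1)(3 5 4)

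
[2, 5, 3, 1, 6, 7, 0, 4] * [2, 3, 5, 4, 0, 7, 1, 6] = [5, 7, 4, 3, 1, 6, 2, 0]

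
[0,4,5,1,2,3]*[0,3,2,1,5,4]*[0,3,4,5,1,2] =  [0,2,1,5,4,3]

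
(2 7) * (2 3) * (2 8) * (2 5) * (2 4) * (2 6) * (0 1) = (0 1)(2 7 3 8 5 4 6)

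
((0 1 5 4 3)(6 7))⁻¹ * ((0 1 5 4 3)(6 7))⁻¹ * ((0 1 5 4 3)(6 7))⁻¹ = (0 5 3 1 4)(6 7)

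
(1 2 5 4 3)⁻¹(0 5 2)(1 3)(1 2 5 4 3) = (0 4 5)(1 2)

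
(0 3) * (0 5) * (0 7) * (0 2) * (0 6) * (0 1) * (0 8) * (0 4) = (0 3 5 7 2 6 1 8 4)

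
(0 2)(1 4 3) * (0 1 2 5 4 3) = (0 5 4)(1 3 2)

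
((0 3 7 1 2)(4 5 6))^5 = (4 6 5)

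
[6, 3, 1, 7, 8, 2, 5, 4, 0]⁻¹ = [8, 2, 5, 1, 7, 6, 0, 3, 4]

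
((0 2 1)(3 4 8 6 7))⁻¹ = (0 1 2)(3 7 6 8 4)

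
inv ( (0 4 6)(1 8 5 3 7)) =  (0 6 4)(1 7 3 5 8)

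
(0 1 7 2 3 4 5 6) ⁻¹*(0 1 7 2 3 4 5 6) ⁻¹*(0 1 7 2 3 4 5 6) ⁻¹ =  (0 4 7 6 3 1 5 2) 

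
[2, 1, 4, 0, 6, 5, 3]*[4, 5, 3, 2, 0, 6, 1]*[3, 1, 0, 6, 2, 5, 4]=[6, 5, 3, 2, 1, 4, 0]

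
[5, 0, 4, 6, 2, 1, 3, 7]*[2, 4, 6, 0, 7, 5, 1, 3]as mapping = [0→5, 1→2, 2→7, 3→1, 4→6, 5→4, 6→0, 7→3]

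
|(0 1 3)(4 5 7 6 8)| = 15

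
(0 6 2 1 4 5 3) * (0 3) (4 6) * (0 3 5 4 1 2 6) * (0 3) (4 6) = (0 1 3 5) (4 6) 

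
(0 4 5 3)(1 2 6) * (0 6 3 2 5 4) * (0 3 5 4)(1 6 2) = (0 3 2 5 1 4)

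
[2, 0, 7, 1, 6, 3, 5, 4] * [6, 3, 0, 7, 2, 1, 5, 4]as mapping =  [0→0, 1→6, 2→4, 3→3, 4→5, 5→7, 6→1, 7→2]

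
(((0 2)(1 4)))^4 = ()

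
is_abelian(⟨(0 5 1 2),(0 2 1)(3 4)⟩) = no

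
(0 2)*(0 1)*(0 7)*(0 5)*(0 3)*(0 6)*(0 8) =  (0 2 1 7 5 3 6 8)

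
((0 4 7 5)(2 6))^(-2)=(0 7)(4 5)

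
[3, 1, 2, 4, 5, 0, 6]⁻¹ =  [5, 1, 2, 0, 3, 4, 6]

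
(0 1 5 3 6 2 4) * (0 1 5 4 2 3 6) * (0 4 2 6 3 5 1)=(0 1 2 6 5 3 4)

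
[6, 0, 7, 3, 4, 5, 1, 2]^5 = [1, 6, 7, 3, 4, 5, 0, 2]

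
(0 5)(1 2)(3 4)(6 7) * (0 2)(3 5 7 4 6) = (0 7 3 6 4 5 2 1)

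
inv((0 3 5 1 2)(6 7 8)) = (0 2 1 5 3)(6 8 7)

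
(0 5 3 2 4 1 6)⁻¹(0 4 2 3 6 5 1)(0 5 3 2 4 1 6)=(0 3 6 5 1 4 2)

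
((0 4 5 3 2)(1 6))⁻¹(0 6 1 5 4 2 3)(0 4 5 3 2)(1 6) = (0 2 4 1 6 3 5)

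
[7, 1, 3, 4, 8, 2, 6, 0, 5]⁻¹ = [7, 1, 5, 2, 3, 8, 6, 0, 4]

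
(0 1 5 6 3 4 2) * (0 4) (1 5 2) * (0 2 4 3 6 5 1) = (0 1 4) (2 3) 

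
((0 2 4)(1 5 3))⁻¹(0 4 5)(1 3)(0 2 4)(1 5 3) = (0 3 2)(1 5)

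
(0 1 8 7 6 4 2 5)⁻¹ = (0 5 2 4 6 7 8 1)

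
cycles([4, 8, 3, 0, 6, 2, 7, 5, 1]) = (0 4 6 7 5 2 3)(1 8)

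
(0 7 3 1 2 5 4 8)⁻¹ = (0 8 4 5 2 1 3 7)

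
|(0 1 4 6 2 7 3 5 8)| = 9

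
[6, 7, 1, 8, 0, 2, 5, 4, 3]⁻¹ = [4, 2, 5, 8, 7, 6, 0, 1, 3]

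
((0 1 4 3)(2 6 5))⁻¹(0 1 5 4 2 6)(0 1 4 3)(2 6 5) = (1 4 2 3 6 5)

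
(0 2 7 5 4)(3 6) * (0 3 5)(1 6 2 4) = (0 4 3 2 7)(1 6 5)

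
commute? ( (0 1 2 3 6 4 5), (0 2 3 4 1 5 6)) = no: (0 1 2 3 6 4 5) * (0 2 3 4 1 5 6) = (0 5 2 4 6 1 3), (0 2 3 4 1 5 6) * (0 1 2 3 6 4 5) = (0 3 5 4 2 6 1)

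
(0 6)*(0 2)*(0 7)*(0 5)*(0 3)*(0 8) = (0 6 2 7 5 3 8) 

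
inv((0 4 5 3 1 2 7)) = (0 7 2 1 3 5 4)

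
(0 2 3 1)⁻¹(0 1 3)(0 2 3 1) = (0 1 2)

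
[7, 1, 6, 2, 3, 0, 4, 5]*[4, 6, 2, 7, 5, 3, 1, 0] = [0, 6, 1, 2, 7, 4, 5, 3] 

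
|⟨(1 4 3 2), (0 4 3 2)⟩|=120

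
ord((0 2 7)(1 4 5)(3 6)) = 6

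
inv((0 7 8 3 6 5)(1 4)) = (0 5 6 3 8 7)(1 4)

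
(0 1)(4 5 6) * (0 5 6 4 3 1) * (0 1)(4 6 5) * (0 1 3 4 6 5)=(0 3 1 6 4)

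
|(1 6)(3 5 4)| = 6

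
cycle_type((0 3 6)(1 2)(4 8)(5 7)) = 2^3.3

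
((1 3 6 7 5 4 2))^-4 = (1 7 2 6 4 3 5)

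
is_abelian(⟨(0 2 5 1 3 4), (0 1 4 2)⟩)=no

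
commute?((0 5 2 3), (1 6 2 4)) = no:(0 5 2 3)*(1 6 2 4) = (0 5 4 1 6 2 3), (1 6 2 4)*(0 5 2 3) = (0 5 2 4 1 6 3)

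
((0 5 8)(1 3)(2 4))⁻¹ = (0 8 5)(1 3)(2 4)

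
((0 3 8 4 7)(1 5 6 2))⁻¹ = (0 7 4 8 3)(1 2 6 5)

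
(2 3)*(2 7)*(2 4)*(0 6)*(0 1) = (0 6 1)(2 3 7 4)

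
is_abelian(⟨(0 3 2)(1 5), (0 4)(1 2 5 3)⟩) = no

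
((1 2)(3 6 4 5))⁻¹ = (1 2)(3 5 4 6)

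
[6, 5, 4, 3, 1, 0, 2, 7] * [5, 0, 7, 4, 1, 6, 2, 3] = [2, 6, 1, 4, 0, 5, 7, 3]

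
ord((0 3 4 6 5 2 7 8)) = 8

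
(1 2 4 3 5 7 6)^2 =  (1 4 5 6 2 3 7)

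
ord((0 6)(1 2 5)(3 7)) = 6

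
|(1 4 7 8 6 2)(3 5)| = 6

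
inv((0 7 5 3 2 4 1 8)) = (0 8 1 4 2 3 5 7)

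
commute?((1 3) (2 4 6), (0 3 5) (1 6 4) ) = no:(1 3) (2 4 6)*(0 3 5) (1 6 4) = (0 3 6 2 1 5), (0 3 5) (1 6 4)*(1 3) (2 4 6) = (0 1 2 4 3 5) 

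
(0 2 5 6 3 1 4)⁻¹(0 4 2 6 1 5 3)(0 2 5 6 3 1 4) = (0 5 3 4 6 1 2)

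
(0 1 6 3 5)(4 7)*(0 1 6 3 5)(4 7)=(0 6 5 1 3)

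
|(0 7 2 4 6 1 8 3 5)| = 9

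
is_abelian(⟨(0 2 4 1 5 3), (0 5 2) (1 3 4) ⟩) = no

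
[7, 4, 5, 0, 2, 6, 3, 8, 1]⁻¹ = [3, 8, 4, 6, 1, 2, 5, 0, 7]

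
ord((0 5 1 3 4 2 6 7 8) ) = 9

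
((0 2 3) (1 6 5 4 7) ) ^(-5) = (0 2 3) 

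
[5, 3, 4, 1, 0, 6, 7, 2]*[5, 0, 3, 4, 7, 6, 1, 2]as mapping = [0→6, 1→4, 2→7, 3→0, 4→5, 5→1, 6→2, 7→3]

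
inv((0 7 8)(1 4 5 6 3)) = (0 8 7)(1 3 6 5 4)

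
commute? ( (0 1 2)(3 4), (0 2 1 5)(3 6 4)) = no: (0 1 2)(3 4) * (0 2 1 5)(3 6 4) = (0 5)(4 6), (0 2 1 5)(3 6 4) * (0 1 2)(3 4) = (1 5)(3 6)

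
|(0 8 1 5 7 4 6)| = 7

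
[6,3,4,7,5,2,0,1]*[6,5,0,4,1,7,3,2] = [3,4,1,2,7,0,6,5]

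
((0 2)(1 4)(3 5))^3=(0 2)(1 4)(3 5)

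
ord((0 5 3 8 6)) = 5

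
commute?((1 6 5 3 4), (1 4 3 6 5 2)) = no:(1 6 5 3 4) * (1 4 3 6 5 2) = (1 5 6 2), (1 4 3 6 5 2) * (1 6 5 3 4) = (2 6 3 5)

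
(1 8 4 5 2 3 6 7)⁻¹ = (1 7 6 3 2 5 4 8)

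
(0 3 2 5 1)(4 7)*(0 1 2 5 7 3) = (2 7 4 3 5)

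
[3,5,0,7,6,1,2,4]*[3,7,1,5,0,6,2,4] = [5,6,3,4,2,7,1,0]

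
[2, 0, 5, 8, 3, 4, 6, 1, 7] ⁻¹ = [1, 7, 0, 4, 5, 2, 6, 8, 3] 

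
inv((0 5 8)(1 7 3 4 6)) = (0 8 5)(1 6 4 3 7)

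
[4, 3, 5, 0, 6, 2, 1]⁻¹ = [3, 6, 5, 1, 0, 2, 4]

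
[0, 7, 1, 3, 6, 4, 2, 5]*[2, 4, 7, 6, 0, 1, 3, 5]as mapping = [0→2, 1→5, 2→4, 3→6, 4→3, 5→0, 6→7, 7→1]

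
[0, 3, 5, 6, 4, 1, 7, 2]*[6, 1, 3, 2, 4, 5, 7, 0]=[6, 2, 5, 7, 4, 1, 0, 3] 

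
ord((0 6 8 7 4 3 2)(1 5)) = 14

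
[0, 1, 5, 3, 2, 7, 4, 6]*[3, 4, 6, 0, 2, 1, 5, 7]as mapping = [0→3, 1→4, 2→1, 3→0, 4→6, 5→7, 6→2, 7→5]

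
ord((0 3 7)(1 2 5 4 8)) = 15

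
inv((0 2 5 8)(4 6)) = (0 8 5 2)(4 6)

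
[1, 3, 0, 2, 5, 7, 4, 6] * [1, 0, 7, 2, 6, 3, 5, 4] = [0, 2, 1, 7, 3, 4, 6, 5]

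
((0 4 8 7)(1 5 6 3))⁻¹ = (0 7 8 4)(1 3 6 5)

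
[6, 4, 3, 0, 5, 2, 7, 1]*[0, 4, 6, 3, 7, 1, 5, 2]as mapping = [0→5, 1→7, 2→3, 3→0, 4→1, 5→6, 6→2, 7→4]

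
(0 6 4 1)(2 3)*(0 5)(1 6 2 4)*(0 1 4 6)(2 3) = (0 3 6 4)(1 5)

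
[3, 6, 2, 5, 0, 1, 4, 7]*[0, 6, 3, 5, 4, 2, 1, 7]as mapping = [0→5, 1→1, 2→3, 3→2, 4→0, 5→6, 6→4, 7→7]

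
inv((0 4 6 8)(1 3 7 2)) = (0 8 6 4)(1 2 7 3)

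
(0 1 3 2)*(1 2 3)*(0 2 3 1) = (0 3 1)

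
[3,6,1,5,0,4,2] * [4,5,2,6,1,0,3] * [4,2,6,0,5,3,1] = [1,0,3,4,5,2,6]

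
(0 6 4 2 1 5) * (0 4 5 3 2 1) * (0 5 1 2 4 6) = (1 3 4 2 5 6)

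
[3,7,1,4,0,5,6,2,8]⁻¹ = [4,2,7,0,3,5,6,1,8]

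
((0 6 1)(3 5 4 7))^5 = (0 1 6)(3 5 4 7)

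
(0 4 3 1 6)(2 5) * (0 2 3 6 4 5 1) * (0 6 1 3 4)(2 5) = (0 2 3 6 5 4 1)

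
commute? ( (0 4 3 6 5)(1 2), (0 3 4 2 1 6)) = no: (0 4 3 6 5)(1 2) * (0 3 4 2 1 6) = (0 2 6 5 3), (0 3 4 2 1 6) * (0 4 3 6 5)(1 2) = (0 6 4 1 5)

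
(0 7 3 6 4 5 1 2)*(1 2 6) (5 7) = (0 5 2) (1 6 4 7 3) 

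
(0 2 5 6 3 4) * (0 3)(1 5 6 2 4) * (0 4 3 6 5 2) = (0 3 1 2 5)(4 6)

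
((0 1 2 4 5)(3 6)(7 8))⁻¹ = (0 5 4 2 1)(3 6)(7 8)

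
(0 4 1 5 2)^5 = ()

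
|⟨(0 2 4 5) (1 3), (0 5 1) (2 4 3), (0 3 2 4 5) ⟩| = 360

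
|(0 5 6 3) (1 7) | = 4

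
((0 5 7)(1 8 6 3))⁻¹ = (0 7 5)(1 3 6 8)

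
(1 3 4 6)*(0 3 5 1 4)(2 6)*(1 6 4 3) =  (0 1 5 6 3)(2 4)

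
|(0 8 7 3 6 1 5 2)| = 8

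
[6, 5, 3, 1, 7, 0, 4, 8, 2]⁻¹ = [5, 3, 8, 2, 6, 1, 0, 4, 7]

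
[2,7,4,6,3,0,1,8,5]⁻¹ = [5,6,0,4,2,8,3,1,7]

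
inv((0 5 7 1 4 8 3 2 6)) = (0 6 2 3 8 4 1 7 5)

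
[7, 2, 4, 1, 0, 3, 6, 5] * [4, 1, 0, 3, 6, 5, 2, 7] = [7, 0, 6, 1, 4, 3, 2, 5]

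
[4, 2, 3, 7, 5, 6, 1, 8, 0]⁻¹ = [8, 6, 1, 2, 0, 4, 5, 3, 7]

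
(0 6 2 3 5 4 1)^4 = (0 5 6 4 2 1 3)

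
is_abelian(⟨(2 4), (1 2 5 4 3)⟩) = no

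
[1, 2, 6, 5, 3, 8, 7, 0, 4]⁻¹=[7, 0, 1, 4, 8, 3, 2, 6, 5]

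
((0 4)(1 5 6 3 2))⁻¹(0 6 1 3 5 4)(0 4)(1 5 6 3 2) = (0 4 3 5 2 6)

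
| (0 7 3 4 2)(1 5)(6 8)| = 10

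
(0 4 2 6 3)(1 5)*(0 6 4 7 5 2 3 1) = (0 7 5)(1 2 4 3 6)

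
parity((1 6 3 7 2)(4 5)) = odd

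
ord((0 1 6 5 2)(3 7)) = 10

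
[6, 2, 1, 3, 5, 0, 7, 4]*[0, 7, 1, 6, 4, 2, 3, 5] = [3, 1, 7, 6, 2, 0, 5, 4]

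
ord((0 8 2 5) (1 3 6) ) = 12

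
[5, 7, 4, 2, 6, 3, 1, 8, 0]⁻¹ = [8, 6, 3, 5, 2, 0, 4, 1, 7]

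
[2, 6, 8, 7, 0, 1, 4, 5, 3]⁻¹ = [4, 5, 0, 8, 6, 7, 1, 3, 2]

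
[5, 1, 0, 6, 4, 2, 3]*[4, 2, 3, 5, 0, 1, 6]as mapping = [0→1, 1→2, 2→4, 3→6, 4→0, 5→3, 6→5]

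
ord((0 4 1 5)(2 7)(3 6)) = 4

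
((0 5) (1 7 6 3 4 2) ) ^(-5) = (0 5) (1 7 6 3 4 2) 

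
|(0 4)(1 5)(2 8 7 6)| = 4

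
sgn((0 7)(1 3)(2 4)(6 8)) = 1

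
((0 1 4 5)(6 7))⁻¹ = (0 5 4 1)(6 7)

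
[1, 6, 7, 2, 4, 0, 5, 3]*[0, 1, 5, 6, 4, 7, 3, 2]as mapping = [0→1, 1→3, 2→2, 3→5, 4→4, 5→0, 6→7, 7→6]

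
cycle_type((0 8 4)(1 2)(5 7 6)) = 2.3^2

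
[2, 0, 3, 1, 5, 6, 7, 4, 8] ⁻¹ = [1, 3, 0, 2, 7, 4, 5, 6, 8] 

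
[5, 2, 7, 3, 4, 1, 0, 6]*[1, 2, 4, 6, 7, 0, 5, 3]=[0, 4, 3, 6, 7, 2, 1, 5]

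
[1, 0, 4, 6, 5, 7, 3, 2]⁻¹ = [1, 0, 7, 6, 2, 4, 3, 5]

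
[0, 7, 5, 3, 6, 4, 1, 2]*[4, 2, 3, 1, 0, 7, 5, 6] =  [4, 6, 7, 1, 5, 0, 2, 3]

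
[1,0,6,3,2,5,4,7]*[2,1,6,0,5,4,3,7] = [1,2,3,0,6,4,5,7]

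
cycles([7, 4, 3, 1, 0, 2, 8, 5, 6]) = (0 7 5 2 3 1 4)(6 8)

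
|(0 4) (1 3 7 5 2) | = 10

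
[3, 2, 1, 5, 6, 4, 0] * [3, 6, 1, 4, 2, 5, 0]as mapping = [0→4, 1→1, 2→6, 3→5, 4→0, 5→2, 6→3]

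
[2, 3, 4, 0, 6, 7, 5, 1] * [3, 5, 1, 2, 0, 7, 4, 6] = [1, 2, 0, 3, 4, 6, 7, 5]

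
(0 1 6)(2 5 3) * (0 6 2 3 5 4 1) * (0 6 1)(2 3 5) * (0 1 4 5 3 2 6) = (1 2 5 6 4)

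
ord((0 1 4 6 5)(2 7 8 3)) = 20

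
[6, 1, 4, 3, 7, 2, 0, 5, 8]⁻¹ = [6, 1, 5, 3, 2, 7, 0, 4, 8]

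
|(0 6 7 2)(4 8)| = 4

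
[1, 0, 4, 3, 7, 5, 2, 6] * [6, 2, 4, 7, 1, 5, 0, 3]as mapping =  [0→2, 1→6, 2→1, 3→7, 4→3, 5→5, 6→4, 7→0]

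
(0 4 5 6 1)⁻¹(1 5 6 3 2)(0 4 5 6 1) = (0 6 1 3 2)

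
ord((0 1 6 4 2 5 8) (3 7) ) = 14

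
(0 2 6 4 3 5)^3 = (0 4)(2 3)(5 6)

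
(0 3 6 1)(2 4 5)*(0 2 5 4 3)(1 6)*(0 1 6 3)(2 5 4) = (0 1 5 4 2)(3 6)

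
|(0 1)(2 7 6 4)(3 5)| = 4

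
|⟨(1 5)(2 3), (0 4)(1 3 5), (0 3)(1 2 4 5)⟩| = 720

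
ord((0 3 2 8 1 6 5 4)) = 8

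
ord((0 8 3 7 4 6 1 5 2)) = 9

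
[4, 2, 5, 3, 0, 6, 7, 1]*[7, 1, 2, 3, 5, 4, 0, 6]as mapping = [0→5, 1→2, 2→4, 3→3, 4→7, 5→0, 6→6, 7→1]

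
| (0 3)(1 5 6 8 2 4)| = 6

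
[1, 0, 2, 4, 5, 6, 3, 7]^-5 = [1, 0, 2, 6, 3, 4, 5, 7]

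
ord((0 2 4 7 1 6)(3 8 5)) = 6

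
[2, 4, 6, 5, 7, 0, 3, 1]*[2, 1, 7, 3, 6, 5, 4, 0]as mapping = [0→7, 1→6, 2→4, 3→5, 4→0, 5→2, 6→3, 7→1]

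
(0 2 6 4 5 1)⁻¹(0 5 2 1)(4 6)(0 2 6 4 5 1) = (0 2 1 6)(4 5)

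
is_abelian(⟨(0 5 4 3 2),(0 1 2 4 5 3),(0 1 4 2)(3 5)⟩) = no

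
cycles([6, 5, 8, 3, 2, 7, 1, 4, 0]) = (0 6 1 5 7 4 2 8) 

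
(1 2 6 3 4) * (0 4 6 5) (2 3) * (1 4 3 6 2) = (0 3 2 5) (1 6) 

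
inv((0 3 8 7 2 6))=(0 6 2 7 8 3)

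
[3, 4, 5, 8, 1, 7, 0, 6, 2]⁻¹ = [6, 4, 8, 0, 1, 2, 7, 5, 3]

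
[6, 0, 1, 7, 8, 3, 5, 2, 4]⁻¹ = [1, 2, 7, 5, 8, 6, 0, 3, 4]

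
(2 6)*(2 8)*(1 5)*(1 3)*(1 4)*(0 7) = (0 7)(1 5 3 4)(2 6 8)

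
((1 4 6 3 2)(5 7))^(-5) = (5 7)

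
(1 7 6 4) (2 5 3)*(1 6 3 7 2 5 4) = (1 2 4 6) (3 5 7) 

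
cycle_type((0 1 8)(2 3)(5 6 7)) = 2.3^2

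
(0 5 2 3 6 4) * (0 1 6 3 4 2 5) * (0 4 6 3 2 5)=(0 4 1 3 2 6 5)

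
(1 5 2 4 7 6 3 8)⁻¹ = (1 8 3 6 7 4 2 5)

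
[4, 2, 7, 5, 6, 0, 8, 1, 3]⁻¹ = [5, 7, 1, 8, 0, 3, 4, 2, 6]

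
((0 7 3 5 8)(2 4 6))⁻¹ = (0 8 5 3 7)(2 6 4)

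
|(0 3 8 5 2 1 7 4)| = 8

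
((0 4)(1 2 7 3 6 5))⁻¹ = (0 4)(1 5 6 3 7 2)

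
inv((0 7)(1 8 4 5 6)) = (0 7)(1 6 5 4 8)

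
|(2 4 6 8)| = 4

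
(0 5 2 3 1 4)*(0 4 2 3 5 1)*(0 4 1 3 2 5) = (0 3 4 1 5 2)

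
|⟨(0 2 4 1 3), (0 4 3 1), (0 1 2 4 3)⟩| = 120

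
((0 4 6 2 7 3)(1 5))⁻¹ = (0 3 7 2 6 4)(1 5)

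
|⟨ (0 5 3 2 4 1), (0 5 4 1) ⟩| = 720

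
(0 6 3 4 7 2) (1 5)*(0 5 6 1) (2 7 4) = (0 1 6 3 2 5) 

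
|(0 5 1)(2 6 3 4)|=12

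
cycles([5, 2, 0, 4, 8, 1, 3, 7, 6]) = (0 5 1 2)(3 4 8 6)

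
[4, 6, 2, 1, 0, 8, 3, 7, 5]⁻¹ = [4, 3, 2, 6, 0, 8, 1, 7, 5]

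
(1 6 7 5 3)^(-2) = (1 5 6 3 7)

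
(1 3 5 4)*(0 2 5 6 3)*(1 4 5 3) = (0 2 3 6 1)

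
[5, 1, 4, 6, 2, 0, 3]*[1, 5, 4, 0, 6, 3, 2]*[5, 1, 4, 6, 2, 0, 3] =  [6, 0, 3, 4, 2, 1, 5]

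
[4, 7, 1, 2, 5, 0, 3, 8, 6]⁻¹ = [5, 2, 3, 6, 0, 4, 8, 1, 7]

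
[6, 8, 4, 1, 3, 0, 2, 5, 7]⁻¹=[5, 3, 6, 4, 2, 7, 0, 8, 1]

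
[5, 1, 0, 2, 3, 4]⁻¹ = [2, 1, 3, 4, 5, 0]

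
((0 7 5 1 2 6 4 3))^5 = (0 6 5 3 2 7 4 1)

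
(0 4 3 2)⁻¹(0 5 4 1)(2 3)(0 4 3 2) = (0 2)(1 4 5 3)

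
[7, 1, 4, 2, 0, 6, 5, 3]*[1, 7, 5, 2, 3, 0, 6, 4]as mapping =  [0→4, 1→7, 2→3, 3→5, 4→1, 5→6, 6→0, 7→2]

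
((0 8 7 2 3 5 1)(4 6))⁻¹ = (0 1 5 3 2 7 8)(4 6)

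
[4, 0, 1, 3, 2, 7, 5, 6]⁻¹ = [1, 2, 4, 3, 0, 6, 7, 5]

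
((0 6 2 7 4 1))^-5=(0 6 2 7 4 1)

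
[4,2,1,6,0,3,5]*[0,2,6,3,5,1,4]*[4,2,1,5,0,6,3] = [6,3,1,0,4,5,2]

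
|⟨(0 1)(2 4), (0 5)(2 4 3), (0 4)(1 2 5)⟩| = 720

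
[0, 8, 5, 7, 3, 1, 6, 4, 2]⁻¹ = [0, 5, 8, 4, 7, 2, 6, 3, 1]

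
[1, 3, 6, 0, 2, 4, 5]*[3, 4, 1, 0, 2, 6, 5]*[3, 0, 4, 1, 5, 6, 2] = [5, 3, 6, 1, 0, 4, 2]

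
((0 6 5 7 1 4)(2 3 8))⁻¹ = (0 4 1 7 5 6)(2 8 3)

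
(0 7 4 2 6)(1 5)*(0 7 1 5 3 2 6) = (0 1 3 2)(4 6 7)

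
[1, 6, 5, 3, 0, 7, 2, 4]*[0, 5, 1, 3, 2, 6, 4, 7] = [5, 4, 6, 3, 0, 7, 1, 2]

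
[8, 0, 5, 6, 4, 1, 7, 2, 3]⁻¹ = [1, 5, 7, 8, 4, 2, 3, 6, 0]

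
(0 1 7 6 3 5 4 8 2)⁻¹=(0 2 8 4 5 3 6 7 1)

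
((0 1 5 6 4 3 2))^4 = (0 4 1 3 5 2 6)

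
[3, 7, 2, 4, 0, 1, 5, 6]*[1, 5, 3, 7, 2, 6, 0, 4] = [7, 4, 3, 2, 1, 5, 6, 0]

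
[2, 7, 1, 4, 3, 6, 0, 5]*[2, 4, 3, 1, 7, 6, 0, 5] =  [3, 5, 4, 7, 1, 0, 2, 6]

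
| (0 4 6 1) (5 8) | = 4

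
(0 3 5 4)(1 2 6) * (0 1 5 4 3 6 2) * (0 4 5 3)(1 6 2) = (0 2 1 4 6 3 5)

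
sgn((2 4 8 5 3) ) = 1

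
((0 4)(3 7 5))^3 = (0 4)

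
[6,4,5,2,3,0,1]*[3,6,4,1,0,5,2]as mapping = [0→2,1→0,2→5,3→4,4→1,5→3,6→6]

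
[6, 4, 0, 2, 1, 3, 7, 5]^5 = [2, 4, 3, 5, 1, 7, 0, 6]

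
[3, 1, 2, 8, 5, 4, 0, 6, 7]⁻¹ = [6, 1, 2, 0, 5, 4, 7, 8, 3]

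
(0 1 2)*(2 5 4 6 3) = (0 1 5 4 6 3 2)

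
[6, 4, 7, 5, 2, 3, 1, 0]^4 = [2, 0, 1, 3, 6, 5, 7, 4]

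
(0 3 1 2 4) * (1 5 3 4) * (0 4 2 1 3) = (0 2 3 5) 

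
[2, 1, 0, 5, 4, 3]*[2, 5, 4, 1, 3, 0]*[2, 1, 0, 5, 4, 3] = [4, 3, 0, 2, 5, 1]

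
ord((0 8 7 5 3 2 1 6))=8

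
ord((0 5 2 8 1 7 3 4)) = 8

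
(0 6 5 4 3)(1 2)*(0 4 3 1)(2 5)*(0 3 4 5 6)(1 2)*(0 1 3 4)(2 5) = (0 1 6 3 2 4 5)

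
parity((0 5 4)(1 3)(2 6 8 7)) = even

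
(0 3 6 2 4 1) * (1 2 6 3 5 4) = (0 5 4 2 1)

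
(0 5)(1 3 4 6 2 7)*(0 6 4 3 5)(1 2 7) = (1 5 6 7 2)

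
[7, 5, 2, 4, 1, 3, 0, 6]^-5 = [7, 4, 2, 5, 3, 1, 0, 6]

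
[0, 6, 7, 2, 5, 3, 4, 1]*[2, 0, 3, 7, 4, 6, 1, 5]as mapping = [0→2, 1→1, 2→5, 3→3, 4→6, 5→7, 6→4, 7→0]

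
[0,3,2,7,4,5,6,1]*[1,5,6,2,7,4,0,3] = [1,2,6,3,7,4,0,5]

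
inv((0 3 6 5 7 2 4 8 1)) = (0 1 8 4 2 7 5 6 3)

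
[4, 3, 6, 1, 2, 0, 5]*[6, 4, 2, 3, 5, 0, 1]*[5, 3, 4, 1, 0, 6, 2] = [6, 1, 3, 0, 4, 2, 5]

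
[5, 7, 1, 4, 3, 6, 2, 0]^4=[1, 6, 5, 3, 4, 7, 0, 2]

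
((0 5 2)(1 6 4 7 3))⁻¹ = (0 2 5)(1 3 7 4 6)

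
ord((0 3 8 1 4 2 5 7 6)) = 9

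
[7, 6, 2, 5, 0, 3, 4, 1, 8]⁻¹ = [4, 7, 2, 5, 6, 3, 1, 0, 8]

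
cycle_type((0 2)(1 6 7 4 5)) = 2.5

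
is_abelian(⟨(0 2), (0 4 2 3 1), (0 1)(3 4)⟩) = no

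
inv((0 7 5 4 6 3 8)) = (0 8 3 6 4 5 7)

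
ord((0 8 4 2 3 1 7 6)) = 8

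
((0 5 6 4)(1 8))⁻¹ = (0 4 6 5)(1 8)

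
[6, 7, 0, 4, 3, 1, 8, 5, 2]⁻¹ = [2, 5, 8, 4, 3, 7, 0, 1, 6]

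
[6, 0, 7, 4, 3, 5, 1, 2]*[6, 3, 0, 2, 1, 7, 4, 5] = [4, 6, 5, 1, 2, 7, 3, 0]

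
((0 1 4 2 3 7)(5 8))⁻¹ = (0 7 3 2 4 1)(5 8)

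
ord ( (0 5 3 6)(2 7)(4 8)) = 4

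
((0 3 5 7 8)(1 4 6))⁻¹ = (0 8 7 5 3)(1 6 4)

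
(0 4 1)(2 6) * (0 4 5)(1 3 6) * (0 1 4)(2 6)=(0 5 1)(2 4 3)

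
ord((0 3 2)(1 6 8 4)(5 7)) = 12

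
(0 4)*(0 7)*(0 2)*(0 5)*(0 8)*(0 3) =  (0 4 7 2 5 8 3)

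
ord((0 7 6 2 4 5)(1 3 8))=6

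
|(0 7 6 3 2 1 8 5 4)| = 9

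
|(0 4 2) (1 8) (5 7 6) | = 6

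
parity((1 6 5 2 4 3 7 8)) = odd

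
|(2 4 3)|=3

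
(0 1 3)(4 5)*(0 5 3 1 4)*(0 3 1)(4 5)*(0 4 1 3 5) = (1 4 3)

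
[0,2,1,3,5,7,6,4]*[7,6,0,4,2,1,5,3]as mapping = [0→7,1→0,2→6,3→4,4→1,5→3,6→5,7→2]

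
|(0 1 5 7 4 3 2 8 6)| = 9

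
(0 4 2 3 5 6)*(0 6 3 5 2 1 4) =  (1 4)(2 5 3)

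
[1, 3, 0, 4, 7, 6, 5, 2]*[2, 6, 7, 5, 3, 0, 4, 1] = [6, 5, 2, 3, 1, 4, 0, 7]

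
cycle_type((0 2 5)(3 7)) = 2.3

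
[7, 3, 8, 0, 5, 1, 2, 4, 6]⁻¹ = [3, 5, 6, 1, 7, 4, 8, 0, 2]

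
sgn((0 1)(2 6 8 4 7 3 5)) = -1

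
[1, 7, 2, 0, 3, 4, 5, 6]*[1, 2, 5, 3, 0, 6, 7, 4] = [2, 4, 5, 1, 3, 0, 6, 7]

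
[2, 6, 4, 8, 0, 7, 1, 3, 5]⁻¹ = [4, 6, 0, 7, 2, 8, 1, 5, 3]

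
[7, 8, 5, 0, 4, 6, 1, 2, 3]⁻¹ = [3, 6, 7, 8, 4, 2, 5, 0, 1]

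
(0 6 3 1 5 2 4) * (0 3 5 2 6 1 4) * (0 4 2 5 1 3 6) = (0 3 2 4 6 1 5)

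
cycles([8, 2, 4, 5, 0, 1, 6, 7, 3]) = (0 8 3 5 1 2 4)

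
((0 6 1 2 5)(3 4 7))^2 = (0 1 5 6 2)(3 7 4)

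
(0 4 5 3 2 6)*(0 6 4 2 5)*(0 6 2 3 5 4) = (0 3 4 6 2)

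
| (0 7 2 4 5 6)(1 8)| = 6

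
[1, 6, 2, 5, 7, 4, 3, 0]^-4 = [3, 5, 2, 7, 1, 0, 4, 6]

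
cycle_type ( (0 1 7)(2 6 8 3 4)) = 3.5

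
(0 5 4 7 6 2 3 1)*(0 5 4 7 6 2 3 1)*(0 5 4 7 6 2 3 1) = (0 7 3 5 6 1 4 2) 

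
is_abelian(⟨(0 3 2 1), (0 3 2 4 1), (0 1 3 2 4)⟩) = no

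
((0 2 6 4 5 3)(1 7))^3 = (0 4)(1 7)(2 5)(3 6)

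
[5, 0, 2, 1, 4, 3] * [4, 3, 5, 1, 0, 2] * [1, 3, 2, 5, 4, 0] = [2, 4, 0, 5, 1, 3] 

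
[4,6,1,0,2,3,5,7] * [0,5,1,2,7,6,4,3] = [7,4,5,0,1,2,6,3]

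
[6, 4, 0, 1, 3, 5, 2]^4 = [6, 4, 0, 1, 3, 5, 2]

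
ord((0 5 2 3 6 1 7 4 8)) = 9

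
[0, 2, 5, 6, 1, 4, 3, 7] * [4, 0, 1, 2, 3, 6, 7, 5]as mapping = [0→4, 1→1, 2→6, 3→7, 4→0, 5→3, 6→2, 7→5]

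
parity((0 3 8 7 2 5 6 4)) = odd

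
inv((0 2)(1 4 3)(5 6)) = (0 2)(1 3 4)(5 6)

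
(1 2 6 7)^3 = (1 7 6 2)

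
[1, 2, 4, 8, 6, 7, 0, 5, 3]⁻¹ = [6, 0, 1, 8, 2, 7, 4, 5, 3]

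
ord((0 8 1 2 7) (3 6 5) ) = 15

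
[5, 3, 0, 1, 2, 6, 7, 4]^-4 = [6, 1, 5, 3, 0, 7, 4, 2]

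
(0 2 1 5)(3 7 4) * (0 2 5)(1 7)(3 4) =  (0 5 2 7 3 1)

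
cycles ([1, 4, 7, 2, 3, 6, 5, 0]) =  (0 1 4 3 2 7)(5 6)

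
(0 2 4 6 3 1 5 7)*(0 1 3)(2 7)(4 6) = (0 7 1 5 2 6)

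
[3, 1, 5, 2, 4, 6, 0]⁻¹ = [6, 1, 3, 0, 4, 2, 5]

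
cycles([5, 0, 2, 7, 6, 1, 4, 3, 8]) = (0 5 1)(3 7)(4 6)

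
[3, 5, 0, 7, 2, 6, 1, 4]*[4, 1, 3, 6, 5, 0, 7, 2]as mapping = [0→6, 1→0, 2→4, 3→2, 4→3, 5→7, 6→1, 7→5]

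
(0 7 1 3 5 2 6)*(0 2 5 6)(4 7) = (0 4 7 1 3 6 2)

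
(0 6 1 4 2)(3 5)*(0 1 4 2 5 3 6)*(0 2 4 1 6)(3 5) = (0 2 6 1 4 3 5)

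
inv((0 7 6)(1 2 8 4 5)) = (0 6 7)(1 5 4 8 2)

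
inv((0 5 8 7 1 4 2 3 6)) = (0 6 3 2 4 1 7 8 5)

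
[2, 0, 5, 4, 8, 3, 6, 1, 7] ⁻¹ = [1, 7, 0, 5, 3, 2, 6, 8, 4] 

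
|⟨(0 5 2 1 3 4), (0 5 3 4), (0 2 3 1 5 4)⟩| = 720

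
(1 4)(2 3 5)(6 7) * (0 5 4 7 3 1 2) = (0 5)(1 7 6 3 4 2)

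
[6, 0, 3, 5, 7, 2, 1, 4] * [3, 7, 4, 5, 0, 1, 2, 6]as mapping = [0→2, 1→3, 2→5, 3→1, 4→6, 5→4, 6→7, 7→0]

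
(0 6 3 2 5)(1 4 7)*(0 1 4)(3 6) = (0 3 2 5 1)(4 7)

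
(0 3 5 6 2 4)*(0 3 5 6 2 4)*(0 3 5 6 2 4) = (0 6)(2 3)(4 5)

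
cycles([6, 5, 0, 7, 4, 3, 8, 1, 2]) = (0 6 8 2)(1 5 3 7)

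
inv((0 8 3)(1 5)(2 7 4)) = (0 3 8)(1 5)(2 4 7)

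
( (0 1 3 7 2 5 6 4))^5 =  (0 5 3 4 2 1 6 7)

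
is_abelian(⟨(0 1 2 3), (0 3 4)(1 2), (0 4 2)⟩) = no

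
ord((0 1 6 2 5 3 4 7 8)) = 9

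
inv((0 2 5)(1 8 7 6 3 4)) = (0 5 2)(1 4 3 6 7 8)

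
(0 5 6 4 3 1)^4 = (0 3 6)(1 4 5)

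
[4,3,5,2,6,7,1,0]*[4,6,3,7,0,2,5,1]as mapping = [0→0,1→7,2→2,3→3,4→5,5→1,6→6,7→4]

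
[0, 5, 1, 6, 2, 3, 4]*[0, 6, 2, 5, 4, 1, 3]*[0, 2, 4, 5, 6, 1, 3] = [0, 2, 3, 5, 4, 1, 6]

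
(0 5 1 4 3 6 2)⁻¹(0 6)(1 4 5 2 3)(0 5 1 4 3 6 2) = (0 6 4 3 1)(2 5)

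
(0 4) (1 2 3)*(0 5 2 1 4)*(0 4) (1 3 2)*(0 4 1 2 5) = (0 1 3 4) (2 5) 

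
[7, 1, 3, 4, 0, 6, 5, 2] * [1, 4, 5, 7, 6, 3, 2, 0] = [0, 4, 7, 6, 1, 2, 3, 5]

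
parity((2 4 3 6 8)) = even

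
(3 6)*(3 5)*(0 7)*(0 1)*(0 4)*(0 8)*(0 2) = (0 7 1 4 8 2)(3 6 5)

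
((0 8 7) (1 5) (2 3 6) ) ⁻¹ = (0 7 8) (1 5) (2 6 3) 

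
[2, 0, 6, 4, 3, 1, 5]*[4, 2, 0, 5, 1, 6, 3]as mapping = [0→0, 1→4, 2→3, 3→1, 4→5, 5→2, 6→6]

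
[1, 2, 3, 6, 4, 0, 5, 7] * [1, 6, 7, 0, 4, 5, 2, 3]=[6, 7, 0, 2, 4, 1, 5, 3]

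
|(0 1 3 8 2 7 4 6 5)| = 9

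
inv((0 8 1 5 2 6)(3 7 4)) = (0 6 2 5 1 8)(3 4 7)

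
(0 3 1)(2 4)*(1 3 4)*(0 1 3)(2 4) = (0 2 3)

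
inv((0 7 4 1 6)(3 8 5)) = (0 6 1 4 7)(3 5 8)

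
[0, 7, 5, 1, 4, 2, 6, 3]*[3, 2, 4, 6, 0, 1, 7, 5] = [3, 5, 1, 2, 0, 4, 7, 6]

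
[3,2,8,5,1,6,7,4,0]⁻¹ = [8,4,1,0,7,3,5,6,2]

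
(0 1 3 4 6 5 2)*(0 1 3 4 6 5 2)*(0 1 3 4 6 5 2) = (0 4 2 3 5 1 6)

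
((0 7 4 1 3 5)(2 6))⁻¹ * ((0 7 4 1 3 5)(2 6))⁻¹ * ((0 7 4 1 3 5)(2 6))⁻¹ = (0 1)(2 6)(3 7)(4 5)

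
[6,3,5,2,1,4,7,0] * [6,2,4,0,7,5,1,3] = [1,0,5,4,2,7,3,6]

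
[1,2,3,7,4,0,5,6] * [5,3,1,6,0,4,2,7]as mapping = [0→3,1→1,2→6,3→7,4→0,5→5,6→4,7→2]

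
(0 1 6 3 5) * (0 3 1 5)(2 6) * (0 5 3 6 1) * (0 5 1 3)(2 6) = (1 6 5 2 3)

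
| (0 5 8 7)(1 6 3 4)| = 4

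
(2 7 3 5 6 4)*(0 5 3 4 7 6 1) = (0 5 1)(2 6 7 4)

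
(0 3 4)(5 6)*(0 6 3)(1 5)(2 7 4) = (1 5 3 2 7 4 6)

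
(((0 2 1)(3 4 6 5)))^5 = (0 1 2)(3 4 6 5)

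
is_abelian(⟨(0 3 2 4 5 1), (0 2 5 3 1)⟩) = no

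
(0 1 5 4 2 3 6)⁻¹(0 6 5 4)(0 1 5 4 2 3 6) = (0 4 2 1)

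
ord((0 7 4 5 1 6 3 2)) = 8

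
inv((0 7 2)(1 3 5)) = (0 2 7)(1 5 3)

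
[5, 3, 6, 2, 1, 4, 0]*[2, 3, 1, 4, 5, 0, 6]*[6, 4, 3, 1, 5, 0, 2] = [6, 5, 2, 4, 1, 0, 3]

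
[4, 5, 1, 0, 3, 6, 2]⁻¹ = [3, 2, 6, 4, 0, 1, 5]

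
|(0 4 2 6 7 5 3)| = 7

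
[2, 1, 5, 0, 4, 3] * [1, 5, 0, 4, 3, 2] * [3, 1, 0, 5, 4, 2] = [3, 2, 0, 1, 5, 4]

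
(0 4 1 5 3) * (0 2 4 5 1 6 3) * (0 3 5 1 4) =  (0 1 4 6 5 3 2)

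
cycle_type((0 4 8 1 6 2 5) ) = 7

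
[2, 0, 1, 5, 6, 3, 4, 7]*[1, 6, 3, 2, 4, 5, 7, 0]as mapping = [0→3, 1→1, 2→6, 3→5, 4→7, 5→2, 6→4, 7→0]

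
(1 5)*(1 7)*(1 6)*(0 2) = (0 2)(1 5 7 6)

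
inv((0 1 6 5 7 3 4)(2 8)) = (0 4 3 7 5 6 1)(2 8)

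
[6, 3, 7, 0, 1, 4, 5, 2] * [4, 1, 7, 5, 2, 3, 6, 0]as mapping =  [0→6, 1→5, 2→0, 3→4, 4→1, 5→2, 6→3, 7→7]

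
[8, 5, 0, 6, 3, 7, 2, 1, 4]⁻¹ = [2, 7, 6, 4, 8, 1, 3, 5, 0]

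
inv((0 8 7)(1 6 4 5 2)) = (0 7 8)(1 2 5 4 6)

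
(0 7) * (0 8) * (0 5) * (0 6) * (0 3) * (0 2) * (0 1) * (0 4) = (0 7 8 5 6 3 2 1 4)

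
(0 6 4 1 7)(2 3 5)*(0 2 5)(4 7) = (0 6 7 2 3)(1 4)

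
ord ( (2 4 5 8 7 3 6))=7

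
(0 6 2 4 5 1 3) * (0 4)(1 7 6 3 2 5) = (0 3 4 1 2)(5 7 6)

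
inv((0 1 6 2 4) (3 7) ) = (0 4 2 6 1) (3 7) 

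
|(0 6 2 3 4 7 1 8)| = 8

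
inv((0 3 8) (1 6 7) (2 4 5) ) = (0 8 3) (1 7 6) (2 5 4) 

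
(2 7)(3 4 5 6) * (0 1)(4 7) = (0 1)(2 4 5 6 3 7)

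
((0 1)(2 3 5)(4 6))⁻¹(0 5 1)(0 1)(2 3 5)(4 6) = (0 1 2)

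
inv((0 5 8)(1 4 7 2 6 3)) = (0 8 5)(1 3 6 2 7 4)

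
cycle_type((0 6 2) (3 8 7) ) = 3^2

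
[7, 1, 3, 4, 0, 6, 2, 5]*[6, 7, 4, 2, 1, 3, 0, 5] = [5, 7, 2, 1, 6, 0, 4, 3]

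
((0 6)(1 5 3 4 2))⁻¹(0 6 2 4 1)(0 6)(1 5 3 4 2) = (0 1 2 5 6)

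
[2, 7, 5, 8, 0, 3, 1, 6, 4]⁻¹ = [4, 6, 0, 5, 8, 2, 7, 1, 3]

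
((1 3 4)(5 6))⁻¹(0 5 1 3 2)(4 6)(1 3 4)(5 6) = (0 6 3 4 2)(1 5)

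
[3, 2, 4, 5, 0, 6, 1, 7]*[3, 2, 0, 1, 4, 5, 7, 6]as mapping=[0→1, 1→0, 2→4, 3→5, 4→3, 5→7, 6→2, 7→6]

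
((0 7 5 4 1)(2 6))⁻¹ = (0 1 4 5 7)(2 6)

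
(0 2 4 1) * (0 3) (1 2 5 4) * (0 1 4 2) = (0 5 2 4) (1 3) 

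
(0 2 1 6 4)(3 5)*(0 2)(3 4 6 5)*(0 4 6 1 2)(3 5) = (0 4)(1 3 5 6)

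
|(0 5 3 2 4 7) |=6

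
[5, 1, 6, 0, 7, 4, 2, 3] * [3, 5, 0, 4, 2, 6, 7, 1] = [6, 5, 7, 3, 1, 2, 0, 4]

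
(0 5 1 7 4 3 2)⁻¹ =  (0 2 3 4 7 1 5)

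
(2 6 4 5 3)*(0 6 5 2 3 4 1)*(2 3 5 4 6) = (0 2 4 3 5 6 1) 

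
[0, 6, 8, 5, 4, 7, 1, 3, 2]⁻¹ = [0, 6, 8, 7, 4, 3, 1, 5, 2]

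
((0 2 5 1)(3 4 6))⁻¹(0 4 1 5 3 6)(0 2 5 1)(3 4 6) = (0 1 4 3 2 6)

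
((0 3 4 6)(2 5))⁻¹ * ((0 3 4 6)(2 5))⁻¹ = (0 4)(3 6)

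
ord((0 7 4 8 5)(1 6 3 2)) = 20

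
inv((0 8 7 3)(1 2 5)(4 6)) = (0 3 7 8)(1 5 2)(4 6)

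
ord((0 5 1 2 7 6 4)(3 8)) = 14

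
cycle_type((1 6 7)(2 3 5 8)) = 3.4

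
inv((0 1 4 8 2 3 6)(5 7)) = (0 6 3 2 8 4 1)(5 7)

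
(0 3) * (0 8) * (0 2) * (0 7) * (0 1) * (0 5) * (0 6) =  (0 3 8 2 7 1 5 6)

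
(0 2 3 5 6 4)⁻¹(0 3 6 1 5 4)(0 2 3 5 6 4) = (0 2 5 4 1 6)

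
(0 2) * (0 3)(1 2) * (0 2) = (0 1)(2 3)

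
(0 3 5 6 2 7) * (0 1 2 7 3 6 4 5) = (0 6 7 1 2 3) (4 5) 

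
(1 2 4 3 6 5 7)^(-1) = (1 7 5 6 3 4 2)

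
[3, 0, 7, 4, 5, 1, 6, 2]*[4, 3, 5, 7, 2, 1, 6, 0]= [7, 4, 0, 2, 1, 3, 6, 5]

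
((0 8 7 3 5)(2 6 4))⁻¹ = (0 5 3 7 8)(2 4 6)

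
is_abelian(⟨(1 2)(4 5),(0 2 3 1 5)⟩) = no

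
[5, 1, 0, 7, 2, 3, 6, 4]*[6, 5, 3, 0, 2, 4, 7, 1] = [4, 5, 6, 1, 3, 0, 7, 2]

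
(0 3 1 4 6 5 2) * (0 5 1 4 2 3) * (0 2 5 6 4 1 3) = (0 2 6 3 1 5)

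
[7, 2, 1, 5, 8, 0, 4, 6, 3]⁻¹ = [5, 2, 1, 8, 6, 3, 7, 0, 4]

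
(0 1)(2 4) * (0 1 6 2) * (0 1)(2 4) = (0 6 4 1)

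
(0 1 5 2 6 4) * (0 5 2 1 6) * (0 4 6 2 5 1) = (0 2 4 1 5)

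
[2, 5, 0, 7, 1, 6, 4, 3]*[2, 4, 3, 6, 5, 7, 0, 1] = [3, 7, 2, 1, 4, 0, 5, 6]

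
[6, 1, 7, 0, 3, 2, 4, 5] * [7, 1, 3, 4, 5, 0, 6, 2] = [6, 1, 2, 7, 4, 3, 5, 0]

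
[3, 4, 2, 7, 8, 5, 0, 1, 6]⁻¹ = [6, 7, 2, 0, 1, 5, 8, 3, 4]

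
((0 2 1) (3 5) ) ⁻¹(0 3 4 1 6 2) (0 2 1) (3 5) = (0 6 1 2 5 4) 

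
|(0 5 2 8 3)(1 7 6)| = 15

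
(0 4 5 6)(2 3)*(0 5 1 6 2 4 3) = (0 3 4 1 6 5 2)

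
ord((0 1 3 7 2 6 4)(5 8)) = 14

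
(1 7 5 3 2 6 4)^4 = (1 2 7 6 5 4 3)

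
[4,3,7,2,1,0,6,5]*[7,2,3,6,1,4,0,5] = [1,6,5,3,2,7,0,4]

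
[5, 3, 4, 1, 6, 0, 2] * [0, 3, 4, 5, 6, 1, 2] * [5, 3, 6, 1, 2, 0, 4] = [3, 0, 4, 1, 6, 5, 2]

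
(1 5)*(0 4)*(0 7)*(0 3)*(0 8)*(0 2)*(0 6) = (0 4 7 3 8 2 6)(1 5)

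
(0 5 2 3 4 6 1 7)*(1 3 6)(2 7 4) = (0 5 7)(1 4)(2 6 3)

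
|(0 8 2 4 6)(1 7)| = 10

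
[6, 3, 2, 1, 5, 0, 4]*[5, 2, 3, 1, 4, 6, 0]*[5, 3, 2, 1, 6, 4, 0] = [5, 3, 1, 2, 0, 4, 6] 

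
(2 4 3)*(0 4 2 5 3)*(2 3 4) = (0 2 3 5 4)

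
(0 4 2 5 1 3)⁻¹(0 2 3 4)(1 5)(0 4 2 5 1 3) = (0 2 4 5)(1 3)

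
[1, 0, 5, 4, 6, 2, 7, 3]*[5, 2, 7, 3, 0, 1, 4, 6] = [2, 5, 1, 0, 4, 7, 6, 3]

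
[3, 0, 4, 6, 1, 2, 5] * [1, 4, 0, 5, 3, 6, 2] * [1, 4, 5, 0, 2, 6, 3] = [6, 4, 0, 5, 2, 1, 3]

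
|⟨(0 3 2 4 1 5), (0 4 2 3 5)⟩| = 720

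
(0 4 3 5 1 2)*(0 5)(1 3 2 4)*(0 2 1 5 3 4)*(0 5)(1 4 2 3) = (1 5 2)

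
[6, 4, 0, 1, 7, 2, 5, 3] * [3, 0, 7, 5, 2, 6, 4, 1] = [4, 2, 3, 0, 1, 7, 6, 5]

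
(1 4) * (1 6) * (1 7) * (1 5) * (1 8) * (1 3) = (1 4 6 7 5 8 3)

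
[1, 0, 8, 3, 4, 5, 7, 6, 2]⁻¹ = [1, 0, 8, 3, 4, 5, 7, 6, 2]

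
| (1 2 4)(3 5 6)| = 3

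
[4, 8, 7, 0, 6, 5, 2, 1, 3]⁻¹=[3, 7, 6, 8, 0, 5, 4, 2, 1]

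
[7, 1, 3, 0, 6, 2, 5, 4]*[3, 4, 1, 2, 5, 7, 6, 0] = [0, 4, 2, 3, 6, 1, 7, 5]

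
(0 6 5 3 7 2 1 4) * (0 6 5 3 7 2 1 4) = (0 5 7 1)(2 4 6 3)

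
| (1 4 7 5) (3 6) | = 4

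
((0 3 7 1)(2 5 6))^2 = (0 7)(1 3)(2 6 5)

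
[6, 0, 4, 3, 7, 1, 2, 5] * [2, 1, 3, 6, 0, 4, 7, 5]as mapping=[0→7, 1→2, 2→0, 3→6, 4→5, 5→1, 6→3, 7→4]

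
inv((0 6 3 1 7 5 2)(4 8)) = (0 2 5 7 1 3 6)(4 8)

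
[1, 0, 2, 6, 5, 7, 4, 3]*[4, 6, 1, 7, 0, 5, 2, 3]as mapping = [0→6, 1→4, 2→1, 3→2, 4→5, 5→3, 6→0, 7→7]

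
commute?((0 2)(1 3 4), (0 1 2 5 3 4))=no:(0 2)(1 3 4)*(0 1 2 5 3 4)=(0 5 3)(1 4 2), (0 1 2 5 3 4)*(0 2)(1 3 4)=(0 3 1)(2 5 4)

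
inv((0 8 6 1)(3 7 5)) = (0 1 6 8)(3 5 7)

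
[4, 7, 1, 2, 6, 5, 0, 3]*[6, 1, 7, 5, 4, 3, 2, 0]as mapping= [0→4, 1→0, 2→1, 3→7, 4→2, 5→3, 6→6, 7→5]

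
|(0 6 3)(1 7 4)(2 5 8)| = 3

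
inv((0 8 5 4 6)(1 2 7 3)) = (0 6 4 5 8)(1 3 7 2)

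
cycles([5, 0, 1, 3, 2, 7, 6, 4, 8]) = (0 5 7 4 2 1)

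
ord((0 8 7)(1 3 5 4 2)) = 15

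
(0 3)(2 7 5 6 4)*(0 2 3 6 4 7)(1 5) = (0 6 7 1 5 4 3 2)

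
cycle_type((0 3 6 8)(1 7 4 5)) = 4^2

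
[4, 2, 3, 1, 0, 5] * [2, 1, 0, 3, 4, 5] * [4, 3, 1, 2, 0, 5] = [0, 4, 2, 3, 1, 5]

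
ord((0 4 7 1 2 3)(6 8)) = 6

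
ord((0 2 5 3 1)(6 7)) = 10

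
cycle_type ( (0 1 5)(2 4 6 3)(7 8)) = 2.3.4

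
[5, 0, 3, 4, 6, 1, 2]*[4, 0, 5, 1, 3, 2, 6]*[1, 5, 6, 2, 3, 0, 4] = [6, 3, 5, 2, 4, 1, 0] 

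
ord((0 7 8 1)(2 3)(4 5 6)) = 12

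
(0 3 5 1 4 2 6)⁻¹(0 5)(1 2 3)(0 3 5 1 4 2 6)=(1 3)(4 6 5)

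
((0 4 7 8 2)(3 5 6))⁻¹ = (0 2 8 7 4)(3 6 5)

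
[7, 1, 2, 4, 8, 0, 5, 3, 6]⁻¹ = [5, 1, 2, 7, 3, 6, 8, 0, 4]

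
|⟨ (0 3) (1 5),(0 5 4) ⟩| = 60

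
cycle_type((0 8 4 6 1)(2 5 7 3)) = 4.5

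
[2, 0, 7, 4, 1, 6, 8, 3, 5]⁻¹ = [1, 4, 0, 7, 3, 8, 5, 2, 6]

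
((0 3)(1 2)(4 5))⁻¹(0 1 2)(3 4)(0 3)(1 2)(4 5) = (0 5)(1 3 2)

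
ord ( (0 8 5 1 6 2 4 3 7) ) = 9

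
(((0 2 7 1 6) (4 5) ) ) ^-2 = (0 1 2 6 7) 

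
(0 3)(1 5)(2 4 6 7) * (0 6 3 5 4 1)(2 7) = (0 5)(1 4 3 6 2)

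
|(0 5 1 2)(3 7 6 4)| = 4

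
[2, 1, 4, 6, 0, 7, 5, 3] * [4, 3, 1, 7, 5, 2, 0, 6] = [1, 3, 5, 0, 4, 6, 2, 7]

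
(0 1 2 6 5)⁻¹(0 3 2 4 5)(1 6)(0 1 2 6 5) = (0 1 3 6 4)(2 5)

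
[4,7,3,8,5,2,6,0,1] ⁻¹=[7,8,5,2,0,4,6,1,3] 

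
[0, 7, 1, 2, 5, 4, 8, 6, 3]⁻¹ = [0, 2, 3, 8, 5, 4, 7, 1, 6]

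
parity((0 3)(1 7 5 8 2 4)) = even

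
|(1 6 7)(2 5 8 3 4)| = 15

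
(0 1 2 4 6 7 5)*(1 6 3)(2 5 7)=(0 6 2 4 3 1 5)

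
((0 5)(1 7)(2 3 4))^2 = (2 4 3)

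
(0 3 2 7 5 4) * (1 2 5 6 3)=(0 1 2 7 6 3 5 4)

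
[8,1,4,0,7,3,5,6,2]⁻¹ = [3,1,8,5,2,6,7,4,0]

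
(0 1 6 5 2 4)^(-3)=(0 5)(1 2)(4 6)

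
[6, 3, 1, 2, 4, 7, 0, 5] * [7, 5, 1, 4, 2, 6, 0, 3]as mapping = [0→0, 1→4, 2→5, 3→1, 4→2, 5→3, 6→7, 7→6]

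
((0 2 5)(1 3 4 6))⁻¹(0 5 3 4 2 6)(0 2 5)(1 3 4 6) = (0 4 6 5 1 2)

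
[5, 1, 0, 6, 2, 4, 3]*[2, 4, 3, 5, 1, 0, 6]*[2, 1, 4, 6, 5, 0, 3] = [2, 5, 4, 3, 6, 1, 0]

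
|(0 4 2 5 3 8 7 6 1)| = 9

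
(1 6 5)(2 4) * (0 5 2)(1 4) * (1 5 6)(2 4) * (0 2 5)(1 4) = (0 6 1 4 2)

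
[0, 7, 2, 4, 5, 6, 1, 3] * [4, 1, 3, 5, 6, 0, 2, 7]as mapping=[0→4, 1→7, 2→3, 3→6, 4→0, 5→2, 6→1, 7→5]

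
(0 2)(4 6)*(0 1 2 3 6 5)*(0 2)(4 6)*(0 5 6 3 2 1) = (0 2)(1 5)(3 4 6)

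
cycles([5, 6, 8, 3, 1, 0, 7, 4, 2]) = (0 5)(1 6 7 4)(2 8)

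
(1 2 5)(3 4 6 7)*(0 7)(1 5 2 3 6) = (0 7 6)(1 3 4)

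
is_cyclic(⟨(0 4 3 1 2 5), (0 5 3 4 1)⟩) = no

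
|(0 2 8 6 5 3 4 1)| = 8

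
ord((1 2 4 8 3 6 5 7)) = 8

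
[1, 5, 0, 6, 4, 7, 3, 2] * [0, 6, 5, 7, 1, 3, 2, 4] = [6, 3, 0, 2, 1, 4, 7, 5]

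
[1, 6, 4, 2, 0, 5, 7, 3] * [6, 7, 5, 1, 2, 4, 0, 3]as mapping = [0→7, 1→0, 2→2, 3→5, 4→6, 5→4, 6→3, 7→1]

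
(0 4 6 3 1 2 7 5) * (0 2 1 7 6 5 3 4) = (2 6 4 5) (3 7) 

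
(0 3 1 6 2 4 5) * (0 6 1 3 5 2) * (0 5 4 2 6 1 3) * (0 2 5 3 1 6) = (0 4)(2 5 6 3)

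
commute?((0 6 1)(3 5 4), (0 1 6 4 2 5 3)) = no:(0 6 1)(3 5 4)*(0 1 6 4 2 5 3) = (0 4)(2 5), (0 1 6 4 2 5 3)*(0 6 1)(3 5 4) = (2 4)(3 6)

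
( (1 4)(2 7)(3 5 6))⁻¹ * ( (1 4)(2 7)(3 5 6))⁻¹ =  (3 5 6)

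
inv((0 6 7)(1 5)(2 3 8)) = (0 7 6)(1 5)(2 8 3)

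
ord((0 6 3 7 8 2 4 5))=8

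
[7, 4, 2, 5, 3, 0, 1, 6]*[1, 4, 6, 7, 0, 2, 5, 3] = [3, 0, 6, 2, 7, 1, 4, 5]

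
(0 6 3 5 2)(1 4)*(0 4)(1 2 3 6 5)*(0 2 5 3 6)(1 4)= (0 3 4 5 6)(1 2)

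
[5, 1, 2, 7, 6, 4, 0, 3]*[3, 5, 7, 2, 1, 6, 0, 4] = [6, 5, 7, 4, 0, 1, 3, 2]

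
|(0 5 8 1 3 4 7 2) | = 8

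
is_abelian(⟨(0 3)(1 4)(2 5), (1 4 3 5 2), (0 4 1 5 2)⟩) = no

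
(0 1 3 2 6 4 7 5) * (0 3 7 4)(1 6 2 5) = (0 6)(1 7)(3 5)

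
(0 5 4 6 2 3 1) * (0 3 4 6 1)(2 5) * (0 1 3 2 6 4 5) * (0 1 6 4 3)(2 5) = (0 4)(1 5 3 6)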